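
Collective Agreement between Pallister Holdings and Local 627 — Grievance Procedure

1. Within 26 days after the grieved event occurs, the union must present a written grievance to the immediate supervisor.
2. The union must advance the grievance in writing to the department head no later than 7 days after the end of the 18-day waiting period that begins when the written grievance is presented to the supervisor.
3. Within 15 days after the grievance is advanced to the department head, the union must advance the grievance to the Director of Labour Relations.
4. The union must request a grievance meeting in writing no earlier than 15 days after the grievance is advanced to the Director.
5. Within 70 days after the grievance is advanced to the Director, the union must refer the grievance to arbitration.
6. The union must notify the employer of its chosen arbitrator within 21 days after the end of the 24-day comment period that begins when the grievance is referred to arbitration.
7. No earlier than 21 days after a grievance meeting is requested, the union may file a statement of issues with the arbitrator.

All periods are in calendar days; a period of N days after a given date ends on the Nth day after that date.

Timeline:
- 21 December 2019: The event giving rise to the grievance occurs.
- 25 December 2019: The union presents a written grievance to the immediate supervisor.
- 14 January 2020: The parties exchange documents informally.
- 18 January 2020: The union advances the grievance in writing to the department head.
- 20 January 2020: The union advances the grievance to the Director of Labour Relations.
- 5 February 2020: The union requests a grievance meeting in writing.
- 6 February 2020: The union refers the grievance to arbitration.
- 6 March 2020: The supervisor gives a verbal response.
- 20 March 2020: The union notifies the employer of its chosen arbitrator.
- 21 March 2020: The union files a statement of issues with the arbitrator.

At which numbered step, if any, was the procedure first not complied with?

Step 1: 26 days after 21 December 2019 (when the grieved event occurs) is 16 January 2020; 25 December 2019 is within that limit.
Step 2: 7 days after 12 January 2020 (end of the 18-day waiting period, which began when the written grievance is presented to the supervisor on 25 December 2019) is 19 January 2020; done 18 January 2020 — timely.
Step 3: 15 days after 18 January 2020 (when the grievance is advanced to the department head) is 2 February 2020; 20 January 2020 is within that limit.
Step 4: the earliest permitted date is 15 days after 20 January 2020 (when the grievance is advanced to the Director), i.e. 4 February 2020; 5 February 2020 is on or after that date.
Step 5: 70 days after 20 January 2020 (when the grievance is advanced to the Director) is 30 March 2020; completed 6 February 2020, before the deadline.
Step 6: 21 days after 1 March 2020 (end of the 24-day comment period, which began when the grievance is referred to arbitration on 6 February 2020) is 22 March 2020; 20 March 2020 is within that limit.
Step 7: the earliest permitted date is 21 days after 5 February 2020 (when a grievance meeting is requested), i.e. 26 February 2020; done 21 March 2020 — permitted.

None — every step was satisfied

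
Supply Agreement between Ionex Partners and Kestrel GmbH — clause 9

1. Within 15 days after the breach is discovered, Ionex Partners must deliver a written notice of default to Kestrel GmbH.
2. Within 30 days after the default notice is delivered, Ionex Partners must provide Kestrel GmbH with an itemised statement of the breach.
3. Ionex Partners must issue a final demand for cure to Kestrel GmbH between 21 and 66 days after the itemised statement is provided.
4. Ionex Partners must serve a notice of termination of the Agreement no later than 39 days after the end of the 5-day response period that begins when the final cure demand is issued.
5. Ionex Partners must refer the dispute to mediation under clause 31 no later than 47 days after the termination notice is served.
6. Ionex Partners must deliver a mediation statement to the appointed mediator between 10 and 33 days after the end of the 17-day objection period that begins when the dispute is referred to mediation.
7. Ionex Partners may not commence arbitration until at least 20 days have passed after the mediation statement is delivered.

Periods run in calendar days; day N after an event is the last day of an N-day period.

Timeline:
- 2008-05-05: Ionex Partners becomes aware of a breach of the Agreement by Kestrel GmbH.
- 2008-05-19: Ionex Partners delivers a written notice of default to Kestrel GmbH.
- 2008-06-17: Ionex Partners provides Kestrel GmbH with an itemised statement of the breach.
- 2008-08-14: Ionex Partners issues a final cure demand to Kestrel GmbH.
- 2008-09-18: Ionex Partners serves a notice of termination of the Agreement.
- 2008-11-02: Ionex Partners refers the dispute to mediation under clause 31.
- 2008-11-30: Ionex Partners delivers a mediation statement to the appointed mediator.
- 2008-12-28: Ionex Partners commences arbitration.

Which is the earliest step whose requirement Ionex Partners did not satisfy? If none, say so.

(1) due by 2008-05-05 + 15 days = 2008-05-20; completed 2008-05-19, before the deadline.
(2) due by 2008-05-19 + 30 days = 2008-06-18; done 2008-06-17 — timely.
(3) the permitted window runs from 2008-06-17 + 21 = 2008-07-08 to 2008-06-17 + 66 = 2008-08-22; 2008-08-14 falls inside that range.
(4) due by 2008-08-19 + 39 days = 2008-09-27; completed 2008-09-18, before the deadline.
(5) due by 2008-09-18 + 47 days = 2008-11-04; 2008-11-02 is within that limit.
(6) the permitted window runs from 2008-11-19 + 10 = 2008-11-29 to 2008-11-19 + 33 = 2008-12-22; 2008-11-30 falls inside that range.
(7) permitted from 2008-11-30 + 20 days = 2008-12-20 onward; done 2008-12-28, after the minimum wait.

None — every step was satisfied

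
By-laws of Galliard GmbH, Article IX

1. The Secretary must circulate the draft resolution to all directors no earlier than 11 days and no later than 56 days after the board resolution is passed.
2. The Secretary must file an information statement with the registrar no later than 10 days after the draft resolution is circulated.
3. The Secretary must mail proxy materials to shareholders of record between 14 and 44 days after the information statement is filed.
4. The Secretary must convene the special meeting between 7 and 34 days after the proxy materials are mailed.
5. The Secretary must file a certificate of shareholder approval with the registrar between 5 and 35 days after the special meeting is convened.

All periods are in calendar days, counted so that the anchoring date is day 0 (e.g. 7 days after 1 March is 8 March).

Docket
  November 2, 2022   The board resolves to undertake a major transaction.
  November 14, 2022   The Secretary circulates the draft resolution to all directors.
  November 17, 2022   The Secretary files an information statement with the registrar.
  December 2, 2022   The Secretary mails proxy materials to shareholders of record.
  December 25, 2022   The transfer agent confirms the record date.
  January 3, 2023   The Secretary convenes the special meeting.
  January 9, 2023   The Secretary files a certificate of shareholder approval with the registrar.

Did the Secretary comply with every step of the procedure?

Step 1: the window is 11–56 days after November 2, 2022 (when the board resolution is passed), so November 13, 2022 through December 28, 2022; done November 14, 2022, which is between those dates.
Step 2: 10 days after November 14, 2022 (when the draft resolution is circulated) is November 24, 2022; completed November 17, 2022, before the deadline.
Step 3: the window is 14–44 days after November 17, 2022 (when the information statement is filed), so December 1, 2022 through December 31, 2022; December 2, 2022 falls inside that range.
Step 4: the window is 7–34 days after December 2, 2022 (when the proxy materials are mailed), so December 9, 2022 through January 5, 2023; January 3, 2023 falls inside that range.
Step 5: the window is 5–35 days after January 3, 2023 (when the special meeting is convened), so January 8, 2023 through February 7, 2023; done January 9, 2023, which is between those dates.

Yes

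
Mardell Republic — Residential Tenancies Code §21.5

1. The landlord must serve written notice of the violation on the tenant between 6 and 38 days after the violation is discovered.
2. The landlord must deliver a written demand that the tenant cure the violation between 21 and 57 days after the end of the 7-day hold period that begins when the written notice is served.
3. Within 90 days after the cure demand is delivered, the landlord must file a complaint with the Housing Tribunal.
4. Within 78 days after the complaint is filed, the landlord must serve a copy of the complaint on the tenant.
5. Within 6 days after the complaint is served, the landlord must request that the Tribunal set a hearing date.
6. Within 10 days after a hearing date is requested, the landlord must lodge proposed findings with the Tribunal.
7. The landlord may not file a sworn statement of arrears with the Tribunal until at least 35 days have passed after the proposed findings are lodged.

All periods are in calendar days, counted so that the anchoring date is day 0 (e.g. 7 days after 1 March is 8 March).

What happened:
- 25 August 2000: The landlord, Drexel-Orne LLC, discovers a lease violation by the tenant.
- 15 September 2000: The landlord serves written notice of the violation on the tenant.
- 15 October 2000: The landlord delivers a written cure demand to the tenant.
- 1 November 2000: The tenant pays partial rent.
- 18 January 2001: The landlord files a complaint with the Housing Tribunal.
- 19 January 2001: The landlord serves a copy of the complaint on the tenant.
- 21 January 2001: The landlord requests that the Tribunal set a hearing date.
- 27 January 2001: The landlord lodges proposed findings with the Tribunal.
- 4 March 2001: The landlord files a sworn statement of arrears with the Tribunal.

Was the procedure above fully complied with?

Step 1: the window is 6–38 days after 25 August 2000 (when the violation is discovered), so 31 August 2000 through 2 October 2000; 15 September 2000 falls inside that range.
Step 2: the window is 21–57 days after 22 September 2000 (end of the 7-day hold period, which began when the written notice is served on 15 September 2000), so 13 October 2000 through 18 November 2000; done 15 October 2000 — within the window.
Step 3: 90 days after 15 October 2000 (when the cure demand is delivered) is 13 January 2001; not done until 18 January 2001, 5 days after the deadline.
The procedure was therefore not followed at step 3.

No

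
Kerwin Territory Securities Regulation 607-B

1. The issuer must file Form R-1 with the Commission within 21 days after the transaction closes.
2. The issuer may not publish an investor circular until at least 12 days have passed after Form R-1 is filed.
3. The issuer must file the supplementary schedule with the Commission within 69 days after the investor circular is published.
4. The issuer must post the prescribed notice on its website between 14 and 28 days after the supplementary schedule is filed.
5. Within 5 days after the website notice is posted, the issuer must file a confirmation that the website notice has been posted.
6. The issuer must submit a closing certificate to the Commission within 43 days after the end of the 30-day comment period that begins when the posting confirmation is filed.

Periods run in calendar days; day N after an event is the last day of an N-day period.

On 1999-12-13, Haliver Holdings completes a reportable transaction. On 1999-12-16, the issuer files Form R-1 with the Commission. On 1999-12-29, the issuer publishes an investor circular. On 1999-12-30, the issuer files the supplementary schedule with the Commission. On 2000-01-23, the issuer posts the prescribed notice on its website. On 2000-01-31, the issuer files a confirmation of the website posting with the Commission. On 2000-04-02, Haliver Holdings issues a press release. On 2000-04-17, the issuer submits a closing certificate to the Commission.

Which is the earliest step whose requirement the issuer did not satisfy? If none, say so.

Step 5

Step 1: 21 days after 1999-12-13 (when the transaction closes) is 2000-01-03; done 1999-12-16 — timely.
Step 2: the earliest permitted date is 12 days after 1999-12-16 (when Form R-1 is filed), i.e. 1999-12-28; done 1999-12-29, after the minimum wait.
Step 3: 69 days after 1999-12-29 (when the investor circular is published) is 2000-03-07; 1999-12-30 is within that limit.
Step 4: the window is 14–28 days after 1999-12-30 (when the supplementary schedule is filed), so 2000-01-13 through 2000-01-27; done 2000-01-23, which is between those dates.
Step 5: 5 days after 2000-01-23 (when the website notice is posted) is 2000-01-28; 2000-01-31 misses that deadline by 3 days.
No need to go further; step 5 was not satisfied.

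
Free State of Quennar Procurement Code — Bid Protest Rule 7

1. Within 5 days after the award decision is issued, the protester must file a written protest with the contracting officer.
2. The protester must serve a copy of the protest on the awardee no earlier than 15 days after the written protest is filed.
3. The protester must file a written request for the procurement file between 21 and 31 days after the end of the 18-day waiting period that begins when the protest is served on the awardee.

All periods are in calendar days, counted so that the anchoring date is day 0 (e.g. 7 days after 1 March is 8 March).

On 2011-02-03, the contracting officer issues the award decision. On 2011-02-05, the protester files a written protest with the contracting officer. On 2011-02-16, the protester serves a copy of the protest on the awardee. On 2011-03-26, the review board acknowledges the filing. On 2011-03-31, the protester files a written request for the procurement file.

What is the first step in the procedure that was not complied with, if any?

Step 2

Step 1: 5 days after 2011-02-03 (when the award decision is issued) is 2011-02-08; 2011-02-05 is within that limit.
Step 2: the earliest permitted date is 15 days after 2011-02-05 (when the written protest is filed), i.e. 2011-02-20; done 2011-02-16 — 4 days too early.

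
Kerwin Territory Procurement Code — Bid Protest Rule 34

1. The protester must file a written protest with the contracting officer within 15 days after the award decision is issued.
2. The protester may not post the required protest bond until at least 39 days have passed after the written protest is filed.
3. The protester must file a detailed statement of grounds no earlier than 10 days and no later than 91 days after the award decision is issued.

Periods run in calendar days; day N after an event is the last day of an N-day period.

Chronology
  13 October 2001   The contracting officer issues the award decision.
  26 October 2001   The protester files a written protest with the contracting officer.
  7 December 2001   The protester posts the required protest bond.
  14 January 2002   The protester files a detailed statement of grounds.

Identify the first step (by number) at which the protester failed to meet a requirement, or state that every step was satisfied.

Step 3

(1) due by 13 October 2001 + 15 days = 28 October 2001; 26 October 2001 is within that limit.
(2) permitted from 26 October 2001 + 39 days = 4 December 2001 onward; done 7 December 2001, after the minimum wait.
(3) the permitted window runs from 13 October 2001 + 10 = 23 October 2001 to 13 October 2001 + 91 = 12 January 2002; done 14 January 2002 — 2 days after the window closed.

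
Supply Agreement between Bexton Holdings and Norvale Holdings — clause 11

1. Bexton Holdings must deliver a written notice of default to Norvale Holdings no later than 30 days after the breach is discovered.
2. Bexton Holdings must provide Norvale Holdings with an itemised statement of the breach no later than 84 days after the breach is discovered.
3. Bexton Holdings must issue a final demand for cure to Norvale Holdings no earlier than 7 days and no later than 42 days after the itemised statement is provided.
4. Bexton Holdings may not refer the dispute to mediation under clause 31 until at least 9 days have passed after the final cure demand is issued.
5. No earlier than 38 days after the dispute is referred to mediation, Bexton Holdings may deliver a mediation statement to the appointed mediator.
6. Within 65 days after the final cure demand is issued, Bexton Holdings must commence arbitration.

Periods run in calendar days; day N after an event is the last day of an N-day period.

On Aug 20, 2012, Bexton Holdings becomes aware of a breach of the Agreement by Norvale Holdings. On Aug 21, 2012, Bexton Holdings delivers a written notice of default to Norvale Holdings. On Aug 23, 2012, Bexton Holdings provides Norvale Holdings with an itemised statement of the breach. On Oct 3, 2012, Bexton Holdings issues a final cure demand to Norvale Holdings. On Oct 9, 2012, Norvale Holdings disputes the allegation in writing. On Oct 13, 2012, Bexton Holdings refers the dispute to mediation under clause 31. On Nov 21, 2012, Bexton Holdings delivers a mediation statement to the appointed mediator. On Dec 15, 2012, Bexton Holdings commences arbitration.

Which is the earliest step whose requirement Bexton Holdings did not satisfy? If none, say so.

Step 6

(1) due by Aug 20, 2012 + 30 days = Sep 19, 2012; done Aug 21, 2012 — timely.
(2) due by Aug 20, 2012 + 84 days = Nov 12, 2012; Aug 23, 2012 is within that limit.
(3) the permitted window runs from Aug 23, 2012 + 7 = Aug 30, 2012 to Aug 23, 2012 + 42 = Oct 4, 2012; done Oct 3, 2012, which is between those dates.
(4) permitted from Oct 3, 2012 + 9 days = Oct 12, 2012 onward; done Oct 13, 2012, after the minimum wait.
(5) permitted from Oct 13, 2012 + 38 days = Nov 20, 2012 onward; done Nov 21, 2012, after the minimum wait.
(6) due by Oct 3, 2012 + 65 days = Dec 7, 2012; Dec 15, 2012 misses that deadline by 8 days.
The analysis stops there.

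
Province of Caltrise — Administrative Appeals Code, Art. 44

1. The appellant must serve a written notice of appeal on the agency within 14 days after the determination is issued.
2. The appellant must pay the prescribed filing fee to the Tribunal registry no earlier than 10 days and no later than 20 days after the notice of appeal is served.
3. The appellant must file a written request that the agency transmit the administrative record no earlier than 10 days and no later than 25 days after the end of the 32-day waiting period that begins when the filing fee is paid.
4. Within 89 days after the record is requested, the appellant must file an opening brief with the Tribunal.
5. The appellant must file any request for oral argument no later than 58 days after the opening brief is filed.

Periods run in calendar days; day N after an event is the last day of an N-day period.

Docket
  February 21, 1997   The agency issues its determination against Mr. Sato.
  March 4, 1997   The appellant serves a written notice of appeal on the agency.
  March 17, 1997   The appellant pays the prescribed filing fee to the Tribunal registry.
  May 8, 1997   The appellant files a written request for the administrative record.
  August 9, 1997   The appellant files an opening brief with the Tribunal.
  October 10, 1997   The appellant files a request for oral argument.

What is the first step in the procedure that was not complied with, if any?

Step 1 — counting 14 days from February 21, 1997 (when the determination is issued) gives a deadline of March 7, 1997; done March 4, 1997 — timely.
Step 2 — 10 and 20 days from March 4, 1997 (when the notice of appeal is served) are March 14, 1997 and March 24, 1997 respectively; March 17, 1997 falls inside that range.
Step 3 — 10 and 25 days from April 18, 1997 (end of the 32-day waiting period, which began when the filing fee is paid on March 17, 1997) are April 28, 1997 and May 13, 1997 respectively; done May 8, 1997, which is between those dates.
Step 4 — counting 89 days from May 8, 1997 (when the record is requested) gives a deadline of August 5, 1997; done August 9, 1997 — 4 days late.
The procedure was therefore not followed at step 4.

Step 4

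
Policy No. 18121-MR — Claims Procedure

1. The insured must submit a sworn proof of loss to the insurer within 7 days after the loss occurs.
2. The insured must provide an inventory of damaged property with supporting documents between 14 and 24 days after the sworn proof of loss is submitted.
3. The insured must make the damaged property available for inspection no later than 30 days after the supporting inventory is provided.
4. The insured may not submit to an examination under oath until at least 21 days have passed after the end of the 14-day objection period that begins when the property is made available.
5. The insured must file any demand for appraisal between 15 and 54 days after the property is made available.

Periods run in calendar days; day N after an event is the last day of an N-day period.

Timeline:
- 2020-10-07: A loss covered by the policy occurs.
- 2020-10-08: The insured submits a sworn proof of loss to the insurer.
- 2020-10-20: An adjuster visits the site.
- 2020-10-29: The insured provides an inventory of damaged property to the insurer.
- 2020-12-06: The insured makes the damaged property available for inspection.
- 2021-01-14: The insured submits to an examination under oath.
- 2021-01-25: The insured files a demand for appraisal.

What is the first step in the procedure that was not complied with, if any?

Step 3

Step 1: 7 days after 2020-10-07 (when the loss occurs) is 2020-10-14; 2020-10-08 is within that limit.
Step 2: the window is 14–24 days after 2020-10-08 (when the sworn proof of loss is submitted), so 2020-10-22 through 2020-11-01; done 2020-10-29, which is between those dates.
Step 3: 30 days after 2020-10-29 (when the supporting inventory is provided) is 2020-11-28; 2020-12-06 misses that deadline by 8 days.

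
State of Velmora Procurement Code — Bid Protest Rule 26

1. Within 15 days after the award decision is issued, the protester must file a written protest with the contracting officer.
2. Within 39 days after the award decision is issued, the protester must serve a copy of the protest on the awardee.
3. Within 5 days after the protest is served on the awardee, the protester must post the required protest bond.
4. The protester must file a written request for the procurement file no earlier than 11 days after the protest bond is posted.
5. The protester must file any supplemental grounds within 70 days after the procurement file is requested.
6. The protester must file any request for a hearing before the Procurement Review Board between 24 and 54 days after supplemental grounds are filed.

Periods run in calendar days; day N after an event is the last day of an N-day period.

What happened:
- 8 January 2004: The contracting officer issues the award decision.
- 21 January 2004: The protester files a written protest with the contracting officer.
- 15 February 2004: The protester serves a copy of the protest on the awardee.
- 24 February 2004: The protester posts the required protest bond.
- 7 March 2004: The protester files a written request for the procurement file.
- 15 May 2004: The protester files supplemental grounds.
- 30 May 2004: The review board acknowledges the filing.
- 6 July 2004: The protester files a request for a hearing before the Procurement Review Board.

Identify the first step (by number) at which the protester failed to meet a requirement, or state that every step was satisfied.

Step 3

Step 1: 15 days after 8 January 2004 (when the award decision is issued) is 23 January 2004; completed 21 January 2004, before the deadline.
Step 2: 39 days after 8 January 2004 (when the award decision is issued) is 16 February 2004; completed 15 February 2004, before the deadline.
Step 3: 5 days after 15 February 2004 (when the protest is served on the awardee) is 20 February 2004; 24 February 2004 misses that deadline by 4 days.
No need to go further; step 3 was not satisfied.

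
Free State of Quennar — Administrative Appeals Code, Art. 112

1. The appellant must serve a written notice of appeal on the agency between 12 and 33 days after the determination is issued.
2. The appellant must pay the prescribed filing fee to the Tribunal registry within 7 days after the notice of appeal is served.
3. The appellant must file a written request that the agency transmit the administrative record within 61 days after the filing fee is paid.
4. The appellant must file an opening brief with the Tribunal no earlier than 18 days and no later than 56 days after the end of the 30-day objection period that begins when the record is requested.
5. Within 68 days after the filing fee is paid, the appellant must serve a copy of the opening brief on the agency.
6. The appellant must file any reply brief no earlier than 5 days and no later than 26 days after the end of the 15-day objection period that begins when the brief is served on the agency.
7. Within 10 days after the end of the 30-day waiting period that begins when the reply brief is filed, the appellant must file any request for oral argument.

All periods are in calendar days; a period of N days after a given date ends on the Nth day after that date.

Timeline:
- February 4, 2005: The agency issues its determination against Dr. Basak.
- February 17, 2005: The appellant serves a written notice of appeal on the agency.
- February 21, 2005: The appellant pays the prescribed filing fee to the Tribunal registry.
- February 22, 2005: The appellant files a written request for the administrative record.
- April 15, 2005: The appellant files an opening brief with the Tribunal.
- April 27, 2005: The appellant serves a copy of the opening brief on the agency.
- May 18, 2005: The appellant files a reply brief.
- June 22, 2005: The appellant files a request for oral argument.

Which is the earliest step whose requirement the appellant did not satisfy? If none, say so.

Step 1 — 12 and 33 days from February 4, 2005 (when the determination is issued) are February 16, 2005 and March 9, 2005 respectively; February 17, 2005 falls inside that range.
Step 2 — counting 7 days from February 17, 2005 (when the notice of appeal is served) gives a deadline of February 24, 2005; done February 21, 2005 — timely.
Step 3 — counting 61 days from February 21, 2005 (when the filing fee is paid) gives a deadline of April 23, 2005; completed February 22, 2005, before the deadline.
Step 4 — 18 and 56 days from March 24, 2005 (end of the 30-day objection period, which began when the record is requested on February 22, 2005) are April 11, 2005 and May 19, 2005 respectively; done April 15, 2005 — within the window.
Step 5 — counting 68 days from February 21, 2005 (when the filing fee is paid) gives a deadline of April 30, 2005; April 27, 2005 is within that limit.
Step 6 — 5 and 26 days from May 12, 2005 (end of the 15-day objection period, which began when the brief is served on the agency on April 27, 2005) are May 17, 2005 and June 7, 2005 respectively; done May 18, 2005 — within the window.
Step 7 — counting 10 days from June 17, 2005 (end of the 30-day waiting period, which began when the reply brief is filed on May 18, 2005) gives a deadline of June 27, 2005; done June 22, 2005 — timely.

None — every step was satisfied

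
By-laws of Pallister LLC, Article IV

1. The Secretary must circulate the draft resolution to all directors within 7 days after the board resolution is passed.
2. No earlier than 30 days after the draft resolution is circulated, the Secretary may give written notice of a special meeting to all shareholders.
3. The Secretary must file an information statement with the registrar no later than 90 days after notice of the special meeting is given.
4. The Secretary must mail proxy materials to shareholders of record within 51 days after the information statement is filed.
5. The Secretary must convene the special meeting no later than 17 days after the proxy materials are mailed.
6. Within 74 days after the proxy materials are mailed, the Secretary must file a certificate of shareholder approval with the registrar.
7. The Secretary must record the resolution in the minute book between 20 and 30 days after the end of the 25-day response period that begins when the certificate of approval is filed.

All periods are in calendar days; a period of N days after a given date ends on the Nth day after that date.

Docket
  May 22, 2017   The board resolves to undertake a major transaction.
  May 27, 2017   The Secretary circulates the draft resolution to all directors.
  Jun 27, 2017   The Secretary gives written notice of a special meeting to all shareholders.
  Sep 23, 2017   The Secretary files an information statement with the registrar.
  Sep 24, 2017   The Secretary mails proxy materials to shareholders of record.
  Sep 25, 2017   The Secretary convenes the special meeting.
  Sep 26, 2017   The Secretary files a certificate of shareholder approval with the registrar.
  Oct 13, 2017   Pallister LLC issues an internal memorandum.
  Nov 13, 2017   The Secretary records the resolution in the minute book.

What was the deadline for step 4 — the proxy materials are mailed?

Step 4 runs from Sep 23, 2017, when the information statement is filed. 51 days after Sep 23, 2017 is Nov 13, 2017.

Nov 13, 2017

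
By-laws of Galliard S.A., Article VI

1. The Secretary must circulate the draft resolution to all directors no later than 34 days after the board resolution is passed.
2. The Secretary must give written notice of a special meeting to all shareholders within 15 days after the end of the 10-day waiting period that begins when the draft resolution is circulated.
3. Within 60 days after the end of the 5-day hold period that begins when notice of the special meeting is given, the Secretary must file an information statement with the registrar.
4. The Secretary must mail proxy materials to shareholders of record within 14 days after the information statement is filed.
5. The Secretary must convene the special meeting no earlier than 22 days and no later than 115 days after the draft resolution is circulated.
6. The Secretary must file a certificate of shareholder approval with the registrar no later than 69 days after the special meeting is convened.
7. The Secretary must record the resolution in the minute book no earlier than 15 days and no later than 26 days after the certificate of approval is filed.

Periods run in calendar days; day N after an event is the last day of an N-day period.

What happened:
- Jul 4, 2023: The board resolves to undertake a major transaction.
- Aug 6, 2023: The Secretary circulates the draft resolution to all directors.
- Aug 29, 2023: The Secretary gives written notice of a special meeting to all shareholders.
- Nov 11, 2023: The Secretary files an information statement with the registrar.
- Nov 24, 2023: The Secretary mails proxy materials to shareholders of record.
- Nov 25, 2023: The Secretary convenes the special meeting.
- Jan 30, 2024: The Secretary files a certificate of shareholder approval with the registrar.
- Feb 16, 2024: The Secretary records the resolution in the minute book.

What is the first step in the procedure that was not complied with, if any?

Step 3

Step 1: 34 days after Jul 4, 2023 (when the board resolution is passed) is Aug 7, 2023; Aug 6, 2023 is within that limit.
Step 2: 15 days after Aug 16, 2023 (end of the 10-day waiting period, which began when the draft resolution is circulated on Aug 6, 2023) is Aug 31, 2023; completed Aug 29, 2023, before the deadline.
Step 3: 60 days after Sep 3, 2023 (end of the 5-day hold period, which began when notice of the special meeting is given on Aug 29, 2023) is Nov 2, 2023; done Nov 11, 2023 — 9 days late.
The analysis stops there.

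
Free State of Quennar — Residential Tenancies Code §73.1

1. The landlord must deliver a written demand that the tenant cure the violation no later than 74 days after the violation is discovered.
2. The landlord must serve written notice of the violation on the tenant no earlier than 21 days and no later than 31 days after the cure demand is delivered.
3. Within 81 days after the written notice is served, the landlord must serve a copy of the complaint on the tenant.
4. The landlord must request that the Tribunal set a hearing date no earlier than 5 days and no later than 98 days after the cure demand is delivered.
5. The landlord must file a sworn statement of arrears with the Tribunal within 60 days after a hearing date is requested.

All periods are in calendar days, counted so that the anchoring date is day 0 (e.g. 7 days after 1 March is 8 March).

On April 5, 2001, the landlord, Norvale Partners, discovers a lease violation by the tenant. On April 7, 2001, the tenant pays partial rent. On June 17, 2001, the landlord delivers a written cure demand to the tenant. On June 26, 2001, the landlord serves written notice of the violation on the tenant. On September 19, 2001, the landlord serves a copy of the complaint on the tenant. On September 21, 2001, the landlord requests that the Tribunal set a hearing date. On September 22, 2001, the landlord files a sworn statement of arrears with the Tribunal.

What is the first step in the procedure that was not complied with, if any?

Step 1: 74 days after April 5, 2001 (when the violation is discovered) is June 18, 2001; done June 17, 2001 — timely.
Step 2: the window is 21–31 days after June 17, 2001 (when the cure demand is delivered), so July 8, 2001 through July 18, 2001; done June 26, 2001 — 12 days before the window opened.

Step 2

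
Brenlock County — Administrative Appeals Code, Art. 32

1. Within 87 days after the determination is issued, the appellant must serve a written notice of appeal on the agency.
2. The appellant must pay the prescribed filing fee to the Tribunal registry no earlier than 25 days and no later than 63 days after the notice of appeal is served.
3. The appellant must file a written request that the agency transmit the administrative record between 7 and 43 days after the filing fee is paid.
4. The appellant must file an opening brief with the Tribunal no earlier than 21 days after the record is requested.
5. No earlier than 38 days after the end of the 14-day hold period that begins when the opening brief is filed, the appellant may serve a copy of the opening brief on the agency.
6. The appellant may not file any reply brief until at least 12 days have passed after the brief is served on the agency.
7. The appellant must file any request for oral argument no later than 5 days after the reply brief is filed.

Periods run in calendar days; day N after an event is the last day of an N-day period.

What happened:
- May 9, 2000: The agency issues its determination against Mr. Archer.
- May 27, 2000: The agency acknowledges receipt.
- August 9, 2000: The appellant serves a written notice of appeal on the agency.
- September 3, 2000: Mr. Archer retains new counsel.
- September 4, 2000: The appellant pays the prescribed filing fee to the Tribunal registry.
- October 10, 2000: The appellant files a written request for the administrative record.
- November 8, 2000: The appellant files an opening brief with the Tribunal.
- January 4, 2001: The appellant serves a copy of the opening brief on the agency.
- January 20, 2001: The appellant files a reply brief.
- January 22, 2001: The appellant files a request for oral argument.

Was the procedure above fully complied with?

Step 1 — counting 87 days from May 9, 2000 (when the determination is issued) gives a deadline of August 4, 2000; done August 9, 2000 — 5 days late.
Later steps need not be reached.

No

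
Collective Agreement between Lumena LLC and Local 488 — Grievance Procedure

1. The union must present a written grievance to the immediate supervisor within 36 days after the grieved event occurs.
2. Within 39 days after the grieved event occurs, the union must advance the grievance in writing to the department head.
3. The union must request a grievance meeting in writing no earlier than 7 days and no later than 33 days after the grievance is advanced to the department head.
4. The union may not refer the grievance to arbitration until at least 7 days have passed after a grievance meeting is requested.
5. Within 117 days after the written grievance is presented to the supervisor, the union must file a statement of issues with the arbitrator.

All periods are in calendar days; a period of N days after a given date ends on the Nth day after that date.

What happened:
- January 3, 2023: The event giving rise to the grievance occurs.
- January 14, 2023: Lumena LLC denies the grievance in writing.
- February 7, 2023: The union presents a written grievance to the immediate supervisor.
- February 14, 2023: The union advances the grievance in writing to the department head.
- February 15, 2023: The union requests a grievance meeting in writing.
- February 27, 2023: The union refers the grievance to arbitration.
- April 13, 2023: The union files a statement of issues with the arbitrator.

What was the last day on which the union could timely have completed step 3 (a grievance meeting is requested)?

Step 3 runs from February 14, 2023, when the grievance is advanced to the department head. The window is 7–33 days after February 14, 2023; it closes on March 19, 2023.

March 19, 2023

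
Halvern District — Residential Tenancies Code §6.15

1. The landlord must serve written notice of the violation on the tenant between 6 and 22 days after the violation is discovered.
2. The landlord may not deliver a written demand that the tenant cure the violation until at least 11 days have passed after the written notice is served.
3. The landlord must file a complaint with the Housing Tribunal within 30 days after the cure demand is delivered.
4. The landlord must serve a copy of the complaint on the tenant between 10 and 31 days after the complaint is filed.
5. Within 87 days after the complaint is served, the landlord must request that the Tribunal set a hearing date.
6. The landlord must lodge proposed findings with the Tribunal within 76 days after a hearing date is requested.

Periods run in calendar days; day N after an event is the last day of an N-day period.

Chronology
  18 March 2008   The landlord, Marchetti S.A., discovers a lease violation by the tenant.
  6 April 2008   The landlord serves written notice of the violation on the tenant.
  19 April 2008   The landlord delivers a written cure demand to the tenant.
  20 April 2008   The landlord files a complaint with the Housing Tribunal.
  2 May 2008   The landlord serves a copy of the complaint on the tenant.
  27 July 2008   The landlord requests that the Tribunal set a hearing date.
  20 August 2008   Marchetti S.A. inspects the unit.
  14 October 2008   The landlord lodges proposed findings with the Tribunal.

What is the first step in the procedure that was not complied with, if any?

Step 1 — 6 and 22 days from 18 March 2008 (when the violation is discovered) are 24 March 2008 and 9 April 2008 respectively; done 6 April 2008 — within the window.
Step 2 — must wait 11 days from 6 April 2008 (when the written notice is served), so not before 17 April 2008; done 19 April 2008 — permitted.
Step 3 — counting 30 days from 19 April 2008 (when the cure demand is delivered) gives a deadline of 19 May 2008; 20 April 2008 is within that limit.
Step 4 — 10 and 31 days from 20 April 2008 (when the complaint is filed) are 30 April 2008 and 21 May 2008 respectively; done 2 May 2008 — within the window.
Step 5 — counting 87 days from 2 May 2008 (when the complaint is served) gives a deadline of 28 July 2008; done 27 July 2008 — timely.
Step 6 — counting 76 days from 27 July 2008 (when a hearing date is requested) gives a deadline of 11 October 2008; not done until 14 October 2008, 3 days after the deadline.

Step 6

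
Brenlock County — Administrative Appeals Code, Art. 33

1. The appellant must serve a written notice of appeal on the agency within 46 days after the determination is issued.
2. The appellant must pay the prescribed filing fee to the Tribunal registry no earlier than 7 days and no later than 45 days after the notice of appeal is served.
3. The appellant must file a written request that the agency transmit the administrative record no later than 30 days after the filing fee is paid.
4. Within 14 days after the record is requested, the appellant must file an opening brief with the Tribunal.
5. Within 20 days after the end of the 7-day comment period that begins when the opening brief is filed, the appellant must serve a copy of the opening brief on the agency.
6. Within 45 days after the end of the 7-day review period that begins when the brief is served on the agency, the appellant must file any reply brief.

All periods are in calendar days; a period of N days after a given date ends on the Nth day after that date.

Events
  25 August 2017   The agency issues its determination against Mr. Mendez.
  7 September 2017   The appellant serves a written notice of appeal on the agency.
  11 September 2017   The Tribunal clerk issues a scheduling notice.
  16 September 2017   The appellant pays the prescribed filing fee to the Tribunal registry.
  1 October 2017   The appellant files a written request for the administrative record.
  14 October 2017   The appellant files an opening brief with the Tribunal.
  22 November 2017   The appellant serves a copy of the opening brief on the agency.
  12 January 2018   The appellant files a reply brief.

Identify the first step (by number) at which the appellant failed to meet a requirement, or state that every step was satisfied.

Step 1: 46 days after 25 August 2017 (when the determination is issued) is 10 October 2017; 7 September 2017 is within that limit.
Step 2: the window is 7–45 days after 7 September 2017 (when the notice of appeal is served), so 14 September 2017 through 22 October 2017; done 16 September 2017, which is between those dates.
Step 3: 30 days after 16 September 2017 (when the filing fee is paid) is 16 October 2017; 1 October 2017 is within that limit.
Step 4: 14 days after 1 October 2017 (when the record is requested) is 15 October 2017; 14 October 2017 is within that limit.
Step 5: 20 days after 21 October 2017 (end of the 7-day comment period, which began when the opening brief is filed on 14 October 2017) is 10 November 2017; done 22 November 2017 — 12 days late.

Step 5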